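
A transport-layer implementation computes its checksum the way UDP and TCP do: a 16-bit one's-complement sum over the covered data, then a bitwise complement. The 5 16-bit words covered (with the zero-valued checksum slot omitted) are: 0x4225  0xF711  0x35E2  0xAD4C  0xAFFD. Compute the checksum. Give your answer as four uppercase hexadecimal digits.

One's-complement addition (fold any carry out of bit 15 back into bit 0):
  0x4225 + 0xF711 = 0x13936 → wrap carry → 0x3937
  0x3937 + 0x35E2 = 0x06F19
  0x6F19 + 0xAD4C = 0x11C65 → wrap carry → 0x1C66
  0x1C66 + 0xAFFD = 0x0CC63
One's-complement sum = 0xCC63.
Checksum = ~0xCC63 & 0xFFFF = 0x339C.

339C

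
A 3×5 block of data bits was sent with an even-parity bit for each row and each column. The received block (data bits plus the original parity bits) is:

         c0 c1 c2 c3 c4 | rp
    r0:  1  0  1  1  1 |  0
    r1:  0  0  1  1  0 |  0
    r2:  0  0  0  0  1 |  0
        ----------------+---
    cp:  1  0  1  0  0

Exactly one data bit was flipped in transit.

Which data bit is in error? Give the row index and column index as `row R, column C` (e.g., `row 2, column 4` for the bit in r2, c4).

row 2, column 2

Recompute each row's even parity and compare to rp:
  r0: data parity 0, sent rp 0 → ok
  r1: data parity 0, sent rp 0 → ok
  r2: data parity 1, sent rp 0 → mismatch
Recompute each column's even parity and compare to cp:
  c0: data parity 1, sent cp 1 → ok
  c1: data parity 0, sent cp 0 → ok
  c2: data parity 0, sent cp 1 → mismatch
  c3: data parity 0, sent cp 0 → ok
  c4: data parity 0, sent cp 0 → ok
Exactly one row (r2) and one column (c2) fail → the flipped bit is at their intersection.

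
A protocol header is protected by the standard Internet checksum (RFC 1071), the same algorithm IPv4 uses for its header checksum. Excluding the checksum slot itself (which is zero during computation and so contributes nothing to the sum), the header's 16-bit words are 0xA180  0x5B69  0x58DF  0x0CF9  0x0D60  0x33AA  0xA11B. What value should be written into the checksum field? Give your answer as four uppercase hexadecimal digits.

BB17

One's-complement addition (fold any carry out of bit 15 back into bit 0):
  0xA180 + 0x5B69 = 0x0FCE9
  0xFCE9 + 0x58DF = 0x155C8 → wrap carry → 0x55C9
  0x55C9 + 0x0CF9 = 0x062C2
  0x62C2 + 0x0D60 = 0x07022
  0x7022 + 0x33AA = 0x0A3CC
  0xA3CC + 0xA11B = 0x144E7 → wrap carry → 0x44E8
One's-complement sum = 0x44E8.
Checksum = ~0x44E8 & 0xFFFF = 0xBB17.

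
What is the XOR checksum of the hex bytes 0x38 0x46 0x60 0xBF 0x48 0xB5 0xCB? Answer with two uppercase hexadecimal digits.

97

XOR the bytes together:
  start with 0x38
  0x38 ⊕ 0x46 = 0x7E
  0x7E ⊕ 0x60 = 0x1E
  0x1E ⊕ 0xBF = 0xA1
  0xA1 ⊕ 0x48 = 0xE9
  0xE9 ⊕ 0xB5 = 0x5C
  0x5C ⊕ 0xCB = 0x97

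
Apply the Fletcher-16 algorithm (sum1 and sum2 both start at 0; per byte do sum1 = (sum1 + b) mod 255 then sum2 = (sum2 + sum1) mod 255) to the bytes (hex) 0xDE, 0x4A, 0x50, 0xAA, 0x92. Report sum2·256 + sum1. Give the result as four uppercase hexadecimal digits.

5CB6

Running sums (mod 255):
  after byte 0 (0xDE): sum1=222, sum2=222
  after byte 1 (0x4A): sum1=41, sum2=8
  after byte 2 (0x50): sum1=121, sum2=129
  after byte 3 (0xAA): sum1=36, sum2=165
  after byte 4 (0x92): sum1=182, sum2=92
Checksum = sum2·256 + sum1 = 92·256 + 182 = 23734 = 0x5CB6.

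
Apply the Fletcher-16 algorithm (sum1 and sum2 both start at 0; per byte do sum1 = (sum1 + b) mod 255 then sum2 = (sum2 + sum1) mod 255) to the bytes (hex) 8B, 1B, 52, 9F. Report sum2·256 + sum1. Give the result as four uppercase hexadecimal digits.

C398

Running sums (mod 255):
  after byte 0 (8B): sum1=139, sum2=139
  after byte 1 (1B): sum1=166, sum2=50
  after byte 2 (52): sum1=248, sum2=43
  after byte 3 (9F): sum1=152, sum2=195
Checksum = sum2·256 + sum1 = 195·256 + 152 = 50072 = 0xC398.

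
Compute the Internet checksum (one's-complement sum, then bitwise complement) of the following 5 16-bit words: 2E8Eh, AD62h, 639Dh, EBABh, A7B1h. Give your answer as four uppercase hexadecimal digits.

2D14

One's-complement addition (fold any carry out of bit 15 back into bit 0):
  0x2E8E + 0xAD62 = 0x0DBF0
  0xDBF0 + 0x639D = 0x13F8D → wrap carry → 0x3F8E
  0x3F8E + 0xEBAB = 0x12B39 → wrap carry → 0x2B3A
  0x2B3A + 0xA7B1 = 0x0D2EB
One's-complement sum = 0xD2EB.
Checksum = ~0xD2EB & 0xFFFF = 0x2D14.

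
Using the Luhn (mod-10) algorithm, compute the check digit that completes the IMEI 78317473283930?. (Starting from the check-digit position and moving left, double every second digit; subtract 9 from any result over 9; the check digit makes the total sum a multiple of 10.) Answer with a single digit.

9

Partial digits right→left: 0 3 9 3 8 2 3 7 4 7 1 3 8 7
Double every second digit counting from the check-digit position (so the 1st, 3rd, 5th, ... of the partial from the right).
  doubled (with −9 where >9): 0 9 7 6 8 2 7 → sum 39
  kept as-is: 3 3 2 7 7 3 7 → sum 32
Total = 39 + 32 = 71.
Check digit = (10 − (71 mod 10)) mod 10 = 9.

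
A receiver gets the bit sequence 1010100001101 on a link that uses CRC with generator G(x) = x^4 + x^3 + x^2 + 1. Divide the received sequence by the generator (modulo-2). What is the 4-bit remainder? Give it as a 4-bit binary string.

Modulo-2 division of 1010100001101 by 11101:
  pos 0: 10101 XOR 11101 = 01000
  pos 1: 10000 XOR 11101 = 01101
  pos 2: 11010 XOR 11101 = 00111
  pos 4: 11100 XOR 11101 = 00001
  pos 8: 11101 XOR 11101 = 00000
Remainder = 0000 (zero — the frame passes the CRC check).

0000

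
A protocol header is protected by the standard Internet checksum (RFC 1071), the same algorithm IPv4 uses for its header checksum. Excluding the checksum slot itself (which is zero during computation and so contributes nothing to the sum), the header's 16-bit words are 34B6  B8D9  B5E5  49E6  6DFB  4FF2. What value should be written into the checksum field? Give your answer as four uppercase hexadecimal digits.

54B6

One's-complement addition (fold any carry out of bit 15 back into bit 0):
  0x34B6 + 0xB8D9 = 0x0ED8F
  0xED8F + 0xB5E5 = 0x1A374 → wrap carry → 0xA375
  0xA375 + 0x49E6 = 0x0ED5B
  0xED5B + 0x6DFB = 0x15B56 → wrap carry → 0x5B57
  0x5B57 + 0x4FF2 = 0x0AB49
One's-complement sum = 0xAB49.
Checksum = ~0xAB49 & 0xFFFF = 0x54B6.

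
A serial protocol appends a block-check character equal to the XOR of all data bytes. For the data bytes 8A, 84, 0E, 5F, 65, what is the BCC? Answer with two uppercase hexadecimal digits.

XOR the bytes together:
  start with 0x8A
  0x8A ⊕ 0x84 = 0x0E
  0x0E ⊕ 0x0E = 0x00
  0x00 ⊕ 0x5F = 0x5F
  0x5F ⊕ 0x65 = 0x3A

3A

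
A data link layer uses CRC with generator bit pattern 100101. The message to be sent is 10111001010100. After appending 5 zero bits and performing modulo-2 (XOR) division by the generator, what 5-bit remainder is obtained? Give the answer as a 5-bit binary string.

Append 5 zeros: 1011100101010000000. Divide by 100101 (XOR where the leading bit is 1):
  pos 0: 101110 XOR 100101 = 001011
  pos 2: 101101 XOR 100101 = 001000
  pos 4: 100001 XOR 100101 = 000100
  pos 7: 100010 XOR 100101 = 000111
  pos 10: 111000 XOR 100101 = 011101
  pos 11: 111010 XOR 100101 = 011111
  pos 12: 111110 XOR 100101 = 011011
  pos 13: 110110 XOR 100101 = 010011
Remainder (last 5 bits) = 10011. This is the CRC / FCS.

10011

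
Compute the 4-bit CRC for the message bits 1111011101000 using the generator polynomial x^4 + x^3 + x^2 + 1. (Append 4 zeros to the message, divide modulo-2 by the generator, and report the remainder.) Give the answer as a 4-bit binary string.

1001

Append 4 zeros: 11110111010000000. Divide by 11101 (XOR where the leading bit is 1):
  pos 0: 11110 XOR 11101 = 00011
  pos 3: 11111 XOR 11101 = 00010
  pos 6: 10010 XOR 11101 = 01111
  pos 7: 11110 XOR 11101 = 00011
  pos 10: 11000 XOR 11101 = 00101
  pos 12: 10100 XOR 11101 = 01001
Remainder (last 4 bits) = 1001. This is the CRC / FCS.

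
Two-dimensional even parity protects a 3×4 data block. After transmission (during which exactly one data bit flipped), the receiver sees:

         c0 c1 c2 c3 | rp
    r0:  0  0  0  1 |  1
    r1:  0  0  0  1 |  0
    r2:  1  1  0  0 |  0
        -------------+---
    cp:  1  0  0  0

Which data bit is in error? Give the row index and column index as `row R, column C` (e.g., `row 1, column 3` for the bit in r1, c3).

row 1, column 1

Recompute each row's even parity and compare to rp:
  r0: data parity 1, sent rp 1 → ok
  r1: data parity 1, sent rp 0 → mismatch
  r2: data parity 0, sent rp 0 → ok
Recompute each column's even parity and compare to cp:
  c0: data parity 1, sent cp 1 → ok
  c1: data parity 1, sent cp 0 → mismatch
  c2: data parity 0, sent cp 0 → ok
  c3: data parity 0, sent cp 0 → ok
Exactly one row (r1) and one column (c1) fail → the flipped bit is at their intersection.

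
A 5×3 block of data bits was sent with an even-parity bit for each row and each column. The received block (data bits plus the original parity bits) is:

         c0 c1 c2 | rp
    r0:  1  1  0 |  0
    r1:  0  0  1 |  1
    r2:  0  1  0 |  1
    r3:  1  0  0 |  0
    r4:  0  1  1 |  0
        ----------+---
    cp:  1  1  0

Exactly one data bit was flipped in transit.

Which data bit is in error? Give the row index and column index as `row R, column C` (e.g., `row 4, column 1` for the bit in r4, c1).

Recompute each row's even parity and compare to rp:
  r0: data parity 0, sent rp 0 → ok
  r1: data parity 1, sent rp 1 → ok
  r2: data parity 1, sent rp 1 → ok
  r3: data parity 1, sent rp 0 → mismatch
  r4: data parity 0, sent rp 0 → ok
Recompute each column's even parity and compare to cp:
  c0: data parity 0, sent cp 1 → mismatch
  c1: data parity 1, sent cp 1 → ok
  c2: data parity 0, sent cp 0 → ok
Exactly one row (r3) and one column (c0) fail → the flipped bit is at their intersection.

row 3, column 0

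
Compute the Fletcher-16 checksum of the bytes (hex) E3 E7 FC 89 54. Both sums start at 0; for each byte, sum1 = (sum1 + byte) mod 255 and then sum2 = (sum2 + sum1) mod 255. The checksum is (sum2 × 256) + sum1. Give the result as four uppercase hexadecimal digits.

71A6

Running sums (mod 255):
  after byte 0 (E3): sum1=227, sum2=227
  after byte 1 (E7): sum1=203, sum2=175
  after byte 2 (FC): sum1=200, sum2=120
  after byte 3 (89): sum1=82, sum2=202
  after byte 4 (54): sum1=166, sum2=113
Checksum = sum2·256 + sum1 = 113·256 + 166 = 29094 = 0x71A6.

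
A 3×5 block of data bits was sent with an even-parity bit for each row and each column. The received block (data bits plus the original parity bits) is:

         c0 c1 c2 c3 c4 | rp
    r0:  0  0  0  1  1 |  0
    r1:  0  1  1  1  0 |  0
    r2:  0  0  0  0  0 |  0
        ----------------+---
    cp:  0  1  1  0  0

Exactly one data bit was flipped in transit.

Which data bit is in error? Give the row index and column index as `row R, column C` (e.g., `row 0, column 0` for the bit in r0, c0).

row 1, column 4

Recompute each row's even parity and compare to rp:
  r0: data parity 0, sent rp 0 → ok
  r1: data parity 1, sent rp 0 → mismatch
  r2: data parity 0, sent rp 0 → ok
Recompute each column's even parity and compare to cp:
  c0: data parity 0, sent cp 0 → ok
  c1: data parity 1, sent cp 1 → ok
  c2: data parity 1, sent cp 1 → ok
  c3: data parity 0, sent cp 0 → ok
  c4: data parity 1, sent cp 0 → mismatch
Exactly one row (r1) and one column (c4) fail → the flipped bit is at their intersection.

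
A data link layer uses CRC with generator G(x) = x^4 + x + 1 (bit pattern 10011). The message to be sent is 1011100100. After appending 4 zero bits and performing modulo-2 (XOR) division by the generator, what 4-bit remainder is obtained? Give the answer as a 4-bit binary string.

0010

Append 4 zeros: 10111001000000. Divide by 10011 (XOR where the leading bit is 1):
  pos 0: 10111 XOR 10011 = 00100
  pos 2: 10000 XOR 10011 = 00011
  pos 5: 11100 XOR 10011 = 01111
  pos 6: 11110 XOR 10011 = 01101
  pos 7: 11010 XOR 10011 = 01001
  pos 8: 10010 XOR 10011 = 00001
Remainder (last 4 bits) = 0010. This is the CRC / FCS.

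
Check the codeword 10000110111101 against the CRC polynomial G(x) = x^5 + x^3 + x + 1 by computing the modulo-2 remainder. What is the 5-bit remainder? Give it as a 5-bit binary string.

00000

Modulo-2 division of 10000110111101 by 101011:
  pos 0: 100001 XOR 101011 = 001010
  pos 2: 101010 XOR 101011 = 000001
  pos 7: 111110 XOR 101011 = 010101
  pos 8: 101011 XOR 101011 = 000000
Remainder = 00000 (zero — the frame passes the CRC check).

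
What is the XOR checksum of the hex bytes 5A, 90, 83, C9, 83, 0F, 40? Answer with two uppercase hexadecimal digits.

XOR the bytes together:
  start with 0x5A
  0x5A ⊕ 0x90 = 0xCA
  0xCA ⊕ 0x83 = 0x49
  0x49 ⊕ 0xC9 = 0x80
  0x80 ⊕ 0x83 = 0x03
  0x03 ⊕ 0x0F = 0x0C
  0x0C ⊕ 0x40 = 0x4C

4C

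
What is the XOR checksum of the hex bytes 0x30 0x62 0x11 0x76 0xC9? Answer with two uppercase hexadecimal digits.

XOR the bytes together:
  start with 0x30
  0x30 ⊕ 0x62 = 0x52
  0x52 ⊕ 0x11 = 0x43
  0x43 ⊕ 0x76 = 0x35
  0x35 ⊕ 0xC9 = 0xFC

FC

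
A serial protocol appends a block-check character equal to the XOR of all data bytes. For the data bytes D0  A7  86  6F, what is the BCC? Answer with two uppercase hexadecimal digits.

XOR the bytes together:
  start with 0xD0
  0xD0 ⊕ 0xA7 = 0x77
  0x77 ⊕ 0x86 = 0xF1
  0xF1 ⊕ 0x6F = 0x9E

9E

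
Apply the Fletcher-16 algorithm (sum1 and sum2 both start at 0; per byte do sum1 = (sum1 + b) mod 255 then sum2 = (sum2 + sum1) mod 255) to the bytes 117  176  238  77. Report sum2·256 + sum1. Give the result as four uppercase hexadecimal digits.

1362

Running sums (mod 255):
  after byte 0 (117): sum1=117, sum2=117
  after byte 1 (176): sum1=38, sum2=155
  after byte 2 (238): sum1=21, sum2=176
  after byte 3 (77): sum1=98, sum2=19
Checksum = sum2·256 + sum1 = 19·256 + 98 = 4962 = 0x1362.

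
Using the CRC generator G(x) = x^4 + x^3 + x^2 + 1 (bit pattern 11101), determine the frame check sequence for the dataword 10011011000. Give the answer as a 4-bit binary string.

0111

Append 4 zeros: 100110110000000. Divide by 11101 (XOR where the leading bit is 1):
  pos 0: 10011 XOR 11101 = 01110
  pos 1: 11100 XOR 11101 = 00001
  pos 5: 11100 XOR 11101 = 00001
  pos 9: 10000 XOR 11101 = 01101
  pos 10: 11010 XOR 11101 = 00111
Remainder (last 4 bits) = 0111. This is the CRC / FCS.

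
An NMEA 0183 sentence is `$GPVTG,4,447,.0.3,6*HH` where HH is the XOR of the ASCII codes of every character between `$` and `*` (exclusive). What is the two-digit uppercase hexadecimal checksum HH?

XOR the ASCII codes of the payload characters:
  'G' = 0x47 → acc = 0x47
  'P' = 0x50 → acc = 0x17
  'V' = 0x56 → acc = 0x41
  'T' = 0x54 → acc = 0x15
  'G' = 0x47 → acc = 0x52
  ',' = 0x2C → acc = 0x7E
  '4' = 0x34 → acc = 0x4A
  ',' = 0x2C → acc = 0x66
  '4' = 0x34 → acc = 0x52
  '4' = 0x34 → acc = 0x66
  '7' = 0x37 → acc = 0x51
  ',' = 0x2C → acc = 0x7D
  '.' = 0x2E → acc = 0x53
  '0' = 0x30 → acc = 0x63
  '.' = 0x2E → acc = 0x4D
  '3' = 0x33 → acc = 0x7E
  ',' = 0x2C → acc = 0x52
  '6' = 0x36 → acc = 0x64
Checksum = 0x64.

64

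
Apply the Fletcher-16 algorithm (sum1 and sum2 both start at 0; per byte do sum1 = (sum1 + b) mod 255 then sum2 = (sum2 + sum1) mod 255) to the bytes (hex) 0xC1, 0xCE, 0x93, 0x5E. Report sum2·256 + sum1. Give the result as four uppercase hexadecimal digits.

F882

Running sums (mod 255):
  after byte 0 (0xC1): sum1=193, sum2=193
  after byte 1 (0xCE): sum1=144, sum2=82
  after byte 2 (0x93): sum1=36, sum2=118
  after byte 3 (0x5E): sum1=130, sum2=248
Checksum = sum2·256 + sum1 = 248·256 + 130 = 63618 = 0xF882.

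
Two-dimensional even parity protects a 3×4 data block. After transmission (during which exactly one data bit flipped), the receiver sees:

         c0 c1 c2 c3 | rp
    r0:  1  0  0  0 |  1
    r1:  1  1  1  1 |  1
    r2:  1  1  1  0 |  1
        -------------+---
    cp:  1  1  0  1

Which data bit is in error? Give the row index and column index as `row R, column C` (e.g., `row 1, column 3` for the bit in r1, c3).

row 1, column 1

Recompute each row's even parity and compare to rp:
  r0: data parity 1, sent rp 1 → ok
  r1: data parity 0, sent rp 1 → mismatch
  r2: data parity 1, sent rp 1 → ok
Recompute each column's even parity and compare to cp:
  c0: data parity 1, sent cp 1 → ok
  c1: data parity 0, sent cp 1 → mismatch
  c2: data parity 0, sent cp 0 → ok
  c3: data parity 1, sent cp 1 → ok
Exactly one row (r1) and one column (c1) fail → the flipped bit is at their intersection.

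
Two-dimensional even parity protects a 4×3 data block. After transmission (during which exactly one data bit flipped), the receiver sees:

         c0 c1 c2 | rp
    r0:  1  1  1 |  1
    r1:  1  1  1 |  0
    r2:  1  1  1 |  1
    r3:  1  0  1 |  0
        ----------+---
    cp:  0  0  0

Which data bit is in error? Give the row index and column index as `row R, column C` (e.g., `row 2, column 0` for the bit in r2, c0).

row 1, column 1

Recompute each row's even parity and compare to rp:
  r0: data parity 1, sent rp 1 → ok
  r1: data parity 1, sent rp 0 → mismatch
  r2: data parity 1, sent rp 1 → ok
  r3: data parity 0, sent rp 0 → ok
Recompute each column's even parity and compare to cp:
  c0: data parity 0, sent cp 0 → ok
  c1: data parity 1, sent cp 0 → mismatch
  c2: data parity 0, sent cp 0 → ok
Exactly one row (r1) and one column (c1) fail → the flipped bit is at their intersection.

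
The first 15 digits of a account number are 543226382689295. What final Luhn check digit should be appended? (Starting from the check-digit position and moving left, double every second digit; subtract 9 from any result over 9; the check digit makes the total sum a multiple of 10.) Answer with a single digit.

Partial digits right→left: 5 9 2 9 8 6 2 8 3 6 2 2 3 4 5
Double every second digit counting from the check-digit position (so the 1st, 3rd, 5th, ... of the partial from the right).
  doubled (with −9 where >9): 1 4 7 4 6 4 6 1 → sum 33
  kept as-is: 9 9 6 8 6 2 4 → sum 44
Total = 33 + 44 = 77.
Check digit = (10 − (77 mod 10)) mod 10 = 3.

3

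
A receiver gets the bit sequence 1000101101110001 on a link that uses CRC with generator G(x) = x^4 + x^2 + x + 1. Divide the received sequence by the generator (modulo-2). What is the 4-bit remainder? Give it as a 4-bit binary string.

Modulo-2 division of 1000101101110001 by 10111:
  pos 0: 10001 XOR 10111 = 00110
  pos 2: 11001 XOR 10111 = 01110
  pos 3: 11101 XOR 10111 = 01010
  pos 4: 10100 XOR 10111 = 00011
  pos 7: 11111 XOR 10111 = 01000
  pos 8: 10000 XOR 10111 = 00111
  pos 10: 11100 XOR 10111 = 01011
  pos 11: 10111 XOR 10111 = 00000
Remainder = 0000 (zero — the frame passes the CRC check).

0000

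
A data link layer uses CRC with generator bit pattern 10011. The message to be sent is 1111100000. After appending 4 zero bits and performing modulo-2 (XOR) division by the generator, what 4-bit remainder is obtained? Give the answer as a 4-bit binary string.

Append 4 zeros: 11111000000000. Divide by 10011 (XOR where the leading bit is 1):
  pos 0: 11111 XOR 10011 = 01100
  pos 1: 11000 XOR 10011 = 01011
  pos 2: 10110 XOR 10011 = 00101
  pos 4: 10100 XOR 10011 = 00111
  pos 6: 11100 XOR 10011 = 01111
  pos 7: 11110 XOR 10011 = 01101
  pos 8: 11010 XOR 10011 = 01001
  pos 9: 10010 XOR 10011 = 00001
Remainder (last 4 bits) = 0001. This is the CRC / FCS.

0001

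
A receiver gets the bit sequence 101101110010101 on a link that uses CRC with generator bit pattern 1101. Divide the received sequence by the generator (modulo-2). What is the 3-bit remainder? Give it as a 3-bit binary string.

000

Modulo-2 division of 101101110010101 by 1101:
  pos 0: 1011 XOR 1101 = 0110
  pos 1: 1100 XOR 1101 = 0001
  pos 4: 1111 XOR 1101 = 0010
  pos 6: 1000 XOR 1101 = 0101
  pos 7: 1011 XOR 1101 = 0110
  pos 8: 1100 XOR 1101 = 0001
  pos 11: 1101 XOR 1101 = 0000
Remainder = 000 (zero — the frame passes the CRC check).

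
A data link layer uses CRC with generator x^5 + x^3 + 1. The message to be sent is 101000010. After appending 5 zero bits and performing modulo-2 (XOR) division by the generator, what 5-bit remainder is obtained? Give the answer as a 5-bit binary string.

01000

Append 5 zeros: 10100001000000. Divide by 101001 (XOR where the leading bit is 1):
  pos 0: 101000 XOR 101001 = 000001
  pos 5: 101000 XOR 101001 = 000001
Remainder (last 5 bits) = 01000. This is the CRC / FCS.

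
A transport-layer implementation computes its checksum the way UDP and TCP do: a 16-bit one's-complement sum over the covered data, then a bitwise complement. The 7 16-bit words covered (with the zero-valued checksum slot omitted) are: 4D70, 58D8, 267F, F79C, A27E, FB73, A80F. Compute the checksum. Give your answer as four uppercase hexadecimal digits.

F598

One's-complement addition (fold any carry out of bit 15 back into bit 0):
  0x4D70 + 0x58D8 = 0x0A648
  0xA648 + 0x267F = 0x0CCC7
  0xCCC7 + 0xF79C = 0x1C463 → wrap carry → 0xC464
  0xC464 + 0xA27E = 0x166E2 → wrap carry → 0x66E3
  0x66E3 + 0xFB73 = 0x16256 → wrap carry → 0x6257
  0x6257 + 0xA80F = 0x10A66 → wrap carry → 0x0A67
One's-complement sum = 0x0A67.
Checksum = ~0x0A67 & 0xFFFF = 0xF598.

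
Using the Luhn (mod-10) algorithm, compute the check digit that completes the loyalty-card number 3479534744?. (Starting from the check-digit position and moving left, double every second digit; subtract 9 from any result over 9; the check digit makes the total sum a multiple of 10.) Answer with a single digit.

1

Partial digits right→left: 4 4 7 4 3 5 9 7 4 3
Double every second digit counting from the check-digit position (so the 1st, 3rd, 5th, ... of the partial from the right).
  doubled (with −9 where >9): 8 5 6 9 8 → sum 36
  kept as-is: 4 4 5 7 3 → sum 23
Total = 36 + 23 = 59.
Check digit = (10 − (59 mod 10)) mod 10 = 1.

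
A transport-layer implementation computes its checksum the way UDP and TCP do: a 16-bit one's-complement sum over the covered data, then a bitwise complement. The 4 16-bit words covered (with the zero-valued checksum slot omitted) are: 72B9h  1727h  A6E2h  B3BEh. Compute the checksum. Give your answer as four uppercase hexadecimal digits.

1B7E

One's-complement addition (fold any carry out of bit 15 back into bit 0):
  0x72B9 + 0x1727 = 0x089E0
  0x89E0 + 0xA6E2 = 0x130C2 → wrap carry → 0x30C3
  0x30C3 + 0xB3BE = 0x0E481
One's-complement sum = 0xE481.
Checksum = ~0xE481 & 0xFFFF = 0x1B7E.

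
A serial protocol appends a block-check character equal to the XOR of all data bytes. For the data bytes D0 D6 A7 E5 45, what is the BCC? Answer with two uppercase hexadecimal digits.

XOR the bytes together:
  start with 0xD0
  0xD0 ⊕ 0xD6 = 0x06
  0x06 ⊕ 0xA7 = 0xA1
  0xA1 ⊕ 0xE5 = 0x44
  0x44 ⊕ 0x45 = 0x01

01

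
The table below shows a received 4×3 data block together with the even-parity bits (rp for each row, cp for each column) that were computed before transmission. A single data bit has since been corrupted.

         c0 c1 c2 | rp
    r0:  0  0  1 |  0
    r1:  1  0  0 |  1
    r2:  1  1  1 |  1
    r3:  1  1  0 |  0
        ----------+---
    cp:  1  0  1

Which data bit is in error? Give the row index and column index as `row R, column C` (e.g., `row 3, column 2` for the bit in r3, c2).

Recompute each row's even parity and compare to rp:
  r0: data parity 1, sent rp 0 → mismatch
  r1: data parity 1, sent rp 1 → ok
  r2: data parity 1, sent rp 1 → ok
  r3: data parity 0, sent rp 0 → ok
Recompute each column's even parity and compare to cp:
  c0: data parity 1, sent cp 1 → ok
  c1: data parity 0, sent cp 0 → ok
  c2: data parity 0, sent cp 1 → mismatch
Exactly one row (r0) and one column (c2) fail → the flipped bit is at their intersection.

row 0, column 2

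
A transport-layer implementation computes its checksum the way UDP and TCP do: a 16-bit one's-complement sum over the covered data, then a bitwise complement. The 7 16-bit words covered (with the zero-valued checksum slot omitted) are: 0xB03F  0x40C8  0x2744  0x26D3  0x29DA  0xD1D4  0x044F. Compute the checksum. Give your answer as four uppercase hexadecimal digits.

C0E2

One's-complement addition (fold any carry out of bit 15 back into bit 0):
  0xB03F + 0x40C8 = 0x0F107
  0xF107 + 0x2744 = 0x1184B → wrap carry → 0x184C
  0x184C + 0x26D3 = 0x03F1F
  0x3F1F + 0x29DA = 0x068F9
  0x68F9 + 0xD1D4 = 0x13ACD → wrap carry → 0x3ACE
  0x3ACE + 0x044F = 0x03F1D
One's-complement sum = 0x3F1D.
Checksum = ~0x3F1D & 0xFFFF = 0xC0E2.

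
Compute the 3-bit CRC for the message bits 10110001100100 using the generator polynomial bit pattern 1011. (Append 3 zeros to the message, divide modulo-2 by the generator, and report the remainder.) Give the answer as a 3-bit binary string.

001

Append 3 zeros: 10110001100100000. Divide by 1011 (XOR where the leading bit is 1):
  pos 0: 1011 XOR 1011 = 0000
  pos 7: 1100 XOR 1011 = 0111
  pos 8: 1111 XOR 1011 = 0100
  pos 9: 1000 XOR 1011 = 0011
  pos 11: 1100 XOR 1011 = 0111
  pos 12: 1110 XOR 1011 = 0101
  pos 13: 1010 XOR 1011 = 0001
Remainder (last 3 bits) = 001. This is the CRC / FCS.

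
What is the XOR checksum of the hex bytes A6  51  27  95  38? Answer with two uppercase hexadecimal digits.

XOR the bytes together:
  start with 0xA6
  0xA6 ⊕ 0x51 = 0xF7
  0xF7 ⊕ 0x27 = 0xD0
  0xD0 ⊕ 0x95 = 0x45
  0x45 ⊕ 0x38 = 0x7D

7D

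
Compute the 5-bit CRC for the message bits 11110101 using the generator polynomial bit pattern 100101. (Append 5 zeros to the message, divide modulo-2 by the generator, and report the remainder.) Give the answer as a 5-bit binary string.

10011

Append 5 zeros: 1111010100000. Divide by 100101 (XOR where the leading bit is 1):
  pos 0: 111101 XOR 100101 = 011000
  pos 1: 110000 XOR 100101 = 010101
  pos 2: 101011 XOR 100101 = 001110
  pos 4: 111000 XOR 100101 = 011101
  pos 5: 111010 XOR 100101 = 011111
  pos 6: 111110 XOR 100101 = 011011
  pos 7: 110110 XOR 100101 = 010011
Remainder (last 5 bits) = 10011. This is the CRC / FCS.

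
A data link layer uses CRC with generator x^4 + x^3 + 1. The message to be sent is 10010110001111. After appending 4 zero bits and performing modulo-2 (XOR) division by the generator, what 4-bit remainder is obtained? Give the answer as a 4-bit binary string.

1100

Append 4 zeros: 100101100011110000. Divide by 11001 (XOR where the leading bit is 1):
  pos 0: 10010 XOR 11001 = 01011
  pos 1: 10111 XOR 11001 = 01110
  pos 2: 11101 XOR 11001 = 00100
  pos 4: 10000 XOR 11001 = 01001
  pos 5: 10010 XOR 11001 = 01011
  pos 6: 10111 XOR 11001 = 01110
  pos 7: 11101 XOR 11001 = 00100
  pos 9: 10011 XOR 11001 = 01010
  pos 10: 10100 XOR 11001 = 01101
  pos 11: 11010 XOR 11001 = 00011
Remainder (last 4 bits) = 1100. This is the CRC / FCS.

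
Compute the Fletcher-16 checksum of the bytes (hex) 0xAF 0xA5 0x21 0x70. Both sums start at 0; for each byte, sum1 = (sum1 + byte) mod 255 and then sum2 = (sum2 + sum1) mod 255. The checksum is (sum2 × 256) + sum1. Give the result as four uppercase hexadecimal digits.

62E6

Running sums (mod 255):
  after byte 0 (0xAF): sum1=175, sum2=175
  after byte 1 (0xA5): sum1=85, sum2=5
  after byte 2 (0x21): sum1=118, sum2=123
  after byte 3 (0x70): sum1=230, sum2=98
Checksum = sum2·256 + sum1 = 98·256 + 230 = 25318 = 0x62E6.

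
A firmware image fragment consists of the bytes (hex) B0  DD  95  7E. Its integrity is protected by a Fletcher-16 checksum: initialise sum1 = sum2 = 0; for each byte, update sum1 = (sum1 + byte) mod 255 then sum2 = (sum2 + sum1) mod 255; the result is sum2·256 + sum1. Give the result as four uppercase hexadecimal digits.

06A2

Running sums (mod 255):
  after byte 0 (B0): sum1=176, sum2=176
  after byte 1 (DD): sum1=142, sum2=63
  after byte 2 (95): sum1=36, sum2=99
  after byte 3 (7E): sum1=162, sum2=6
Checksum = sum2·256 + sum1 = 6·256 + 162 = 1698 = 0x06A2.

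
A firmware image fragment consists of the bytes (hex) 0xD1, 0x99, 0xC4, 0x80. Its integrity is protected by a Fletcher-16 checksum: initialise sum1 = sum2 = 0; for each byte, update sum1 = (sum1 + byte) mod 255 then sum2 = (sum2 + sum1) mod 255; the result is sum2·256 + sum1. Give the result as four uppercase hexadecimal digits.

1EB0

Running sums (mod 255):
  after byte 0 (0xD1): sum1=209, sum2=209
  after byte 1 (0x99): sum1=107, sum2=61
  after byte 2 (0xC4): sum1=48, sum2=109
  after byte 3 (0x80): sum1=176, sum2=30
Checksum = sum2·256 + sum1 = 30·256 + 176 = 7856 = 0x1EB0.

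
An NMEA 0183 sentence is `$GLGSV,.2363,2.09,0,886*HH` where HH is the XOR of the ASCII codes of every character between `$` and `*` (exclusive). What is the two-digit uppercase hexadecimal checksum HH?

XOR the ASCII codes of the payload characters:
  'G' = 0x47 → acc = 0x47
  'L' = 0x4C → acc = 0x0B
  'G' = 0x47 → acc = 0x4C
  'S' = 0x53 → acc = 0x1F
  'V' = 0x56 → acc = 0x49
  ',' = 0x2C → acc = 0x65
  '.' = 0x2E → acc = 0x4B
  '2' = 0x32 → acc = 0x79
  '3' = 0x33 → acc = 0x4A
  '6' = 0x36 → acc = 0x7C
  '3' = 0x33 → acc = 0x4F
  ',' = 0x2C → acc = 0x63
  '2' = 0x32 → acc = 0x51
  '.' = 0x2E → acc = 0x7F
  '0' = 0x30 → acc = 0x4F
  '9' = 0x39 → acc = 0x76
  ',' = 0x2C → acc = 0x5A
  '0' = 0x30 → acc = 0x6A
  ',' = 0x2C → acc = 0x46
  '8' = 0x38 → acc = 0x7E
  '8' = 0x38 → acc = 0x46
  '6' = 0x36 → acc = 0x70
Checksum = 0x70.

70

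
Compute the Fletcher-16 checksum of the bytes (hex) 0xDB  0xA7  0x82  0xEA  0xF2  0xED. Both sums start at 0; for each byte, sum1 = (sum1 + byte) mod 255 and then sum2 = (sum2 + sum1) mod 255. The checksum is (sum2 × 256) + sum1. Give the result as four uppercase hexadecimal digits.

Running sums (mod 255):
  after byte 0 (0xDB): sum1=219, sum2=219
  after byte 1 (0xA7): sum1=131, sum2=95
  after byte 2 (0x82): sum1=6, sum2=101
  after byte 3 (0xEA): sum1=240, sum2=86
  after byte 4 (0xF2): sum1=227, sum2=58
  after byte 5 (0xED): sum1=209, sum2=12
Checksum = sum2·256 + sum1 = 12·256 + 209 = 3281 = 0x0CD1.

0CD1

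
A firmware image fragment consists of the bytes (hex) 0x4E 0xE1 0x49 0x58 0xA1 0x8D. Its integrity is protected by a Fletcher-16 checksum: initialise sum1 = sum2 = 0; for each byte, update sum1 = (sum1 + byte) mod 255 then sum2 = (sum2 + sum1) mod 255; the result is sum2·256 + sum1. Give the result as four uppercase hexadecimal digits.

3E01

Running sums (mod 255):
  after byte 0 (0x4E): sum1=78, sum2=78
  after byte 1 (0xE1): sum1=48, sum2=126
  after byte 2 (0x49): sum1=121, sum2=247
  after byte 3 (0x58): sum1=209, sum2=201
  after byte 4 (0xA1): sum1=115, sum2=61
  after byte 5 (0x8D): sum1=1, sum2=62
Checksum = sum2·256 + sum1 = 62·256 + 1 = 15873 = 0x3E01.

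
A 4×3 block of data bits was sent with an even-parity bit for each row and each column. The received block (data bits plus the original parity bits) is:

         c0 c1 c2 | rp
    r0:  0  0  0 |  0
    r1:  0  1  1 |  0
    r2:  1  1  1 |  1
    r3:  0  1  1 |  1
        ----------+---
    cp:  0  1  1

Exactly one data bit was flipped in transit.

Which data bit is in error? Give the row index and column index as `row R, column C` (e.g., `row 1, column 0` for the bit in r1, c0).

row 3, column 0

Recompute each row's even parity and compare to rp:
  r0: data parity 0, sent rp 0 → ok
  r1: data parity 0, sent rp 0 → ok
  r2: data parity 1, sent rp 1 → ok
  r3: data parity 0, sent rp 1 → mismatch
Recompute each column's even parity and compare to cp:
  c0: data parity 1, sent cp 0 → mismatch
  c1: data parity 1, sent cp 1 → ok
  c2: data parity 1, sent cp 1 → ok
Exactly one row (r3) and one column (c0) fail → the flipped bit is at their intersection.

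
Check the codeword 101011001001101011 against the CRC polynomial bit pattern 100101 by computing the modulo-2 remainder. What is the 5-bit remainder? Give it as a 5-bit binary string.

00000

Modulo-2 division of 101011001001101011 by 100101:
  pos 0: 101011 XOR 100101 = 001110
  pos 2: 111000 XOR 100101 = 011101
  pos 3: 111011 XOR 100101 = 011110
  pos 4: 111100 XOR 100101 = 011001
  pos 5: 110010 XOR 100101 = 010111
  pos 6: 101111 XOR 100101 = 001010
  pos 8: 101010 XOR 100101 = 001111
  pos 10: 111110 XOR 100101 = 011011
  pos 11: 110111 XOR 100101 = 010010
  pos 12: 100101 XOR 100101 = 000000
Remainder = 00000 (zero — the frame passes the CRC check).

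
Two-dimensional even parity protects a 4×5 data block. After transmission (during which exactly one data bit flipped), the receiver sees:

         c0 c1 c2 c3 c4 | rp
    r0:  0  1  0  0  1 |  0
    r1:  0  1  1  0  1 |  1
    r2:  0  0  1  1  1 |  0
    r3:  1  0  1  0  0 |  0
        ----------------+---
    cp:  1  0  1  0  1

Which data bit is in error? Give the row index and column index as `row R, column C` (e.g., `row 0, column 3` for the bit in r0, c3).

row 2, column 3

Recompute each row's even parity and compare to rp:
  r0: data parity 0, sent rp 0 → ok
  r1: data parity 1, sent rp 1 → ok
  r2: data parity 1, sent rp 0 → mismatch
  r3: data parity 0, sent rp 0 → ok
Recompute each column's even parity and compare to cp:
  c0: data parity 1, sent cp 1 → ok
  c1: data parity 0, sent cp 0 → ok
  c2: data parity 1, sent cp 1 → ok
  c3: data parity 1, sent cp 0 → mismatch
  c4: data parity 1, sent cp 1 → ok
Exactly one row (r2) and one column (c3) fail → the flipped bit is at their intersection.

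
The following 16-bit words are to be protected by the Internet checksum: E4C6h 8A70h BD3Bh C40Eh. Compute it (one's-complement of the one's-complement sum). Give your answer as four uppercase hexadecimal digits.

0F7E

One's-complement addition (fold any carry out of bit 15 back into bit 0):
  0xE4C6 + 0x8A70 = 0x16F36 → wrap carry → 0x6F37
  0x6F37 + 0xBD3B = 0x12C72 → wrap carry → 0x2C73
  0x2C73 + 0xC40E = 0x0F081
One's-complement sum = 0xF081.
Checksum = ~0xF081 & 0xFFFF = 0x0F7E.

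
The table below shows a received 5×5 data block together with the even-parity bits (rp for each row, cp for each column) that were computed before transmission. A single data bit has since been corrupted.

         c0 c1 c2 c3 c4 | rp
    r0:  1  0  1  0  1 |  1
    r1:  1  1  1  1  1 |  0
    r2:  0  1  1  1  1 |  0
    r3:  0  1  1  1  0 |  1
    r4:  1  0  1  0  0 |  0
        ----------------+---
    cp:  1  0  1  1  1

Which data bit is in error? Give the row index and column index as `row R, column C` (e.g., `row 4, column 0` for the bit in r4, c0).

row 1, column 1

Recompute each row's even parity and compare to rp:
  r0: data parity 1, sent rp 1 → ok
  r1: data parity 1, sent rp 0 → mismatch
  r2: data parity 0, sent rp 0 → ok
  r3: data parity 1, sent rp 1 → ok
  r4: data parity 0, sent rp 0 → ok
Recompute each column's even parity and compare to cp:
  c0: data parity 1, sent cp 1 → ok
  c1: data parity 1, sent cp 0 → mismatch
  c2: data parity 1, sent cp 1 → ok
  c3: data parity 1, sent cp 1 → ok
  c4: data parity 1, sent cp 1 → ok
Exactly one row (r1) and one column (c1) fail → the flipped bit is at their intersection.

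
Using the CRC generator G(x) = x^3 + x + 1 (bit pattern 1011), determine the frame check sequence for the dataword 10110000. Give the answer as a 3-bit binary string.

Append 3 zeros: 10110000000. Divide by 1011 (XOR where the leading bit is 1):
  pos 0: 1011 XOR 1011 = 0000
Remainder (last 3 bits) = 000. This is the CRC / FCS.

000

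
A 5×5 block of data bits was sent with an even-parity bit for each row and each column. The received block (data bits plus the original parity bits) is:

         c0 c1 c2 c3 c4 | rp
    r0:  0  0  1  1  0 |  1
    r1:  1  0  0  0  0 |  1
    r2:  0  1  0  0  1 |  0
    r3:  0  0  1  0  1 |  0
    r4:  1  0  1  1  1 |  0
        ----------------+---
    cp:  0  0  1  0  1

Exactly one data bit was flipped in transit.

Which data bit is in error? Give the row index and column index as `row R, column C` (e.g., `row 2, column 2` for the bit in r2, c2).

Recompute each row's even parity and compare to rp:
  r0: data parity 0, sent rp 1 → mismatch
  r1: data parity 1, sent rp 1 → ok
  r2: data parity 0, sent rp 0 → ok
  r3: data parity 0, sent rp 0 → ok
  r4: data parity 0, sent rp 0 → ok
Recompute each column's even parity and compare to cp:
  c0: data parity 0, sent cp 0 → ok
  c1: data parity 1, sent cp 0 → mismatch
  c2: data parity 1, sent cp 1 → ok
  c3: data parity 0, sent cp 0 → ok
  c4: data parity 1, sent cp 1 → ok
Exactly one row (r0) and one column (c1) fail → the flipped bit is at their intersection.

row 0, column 1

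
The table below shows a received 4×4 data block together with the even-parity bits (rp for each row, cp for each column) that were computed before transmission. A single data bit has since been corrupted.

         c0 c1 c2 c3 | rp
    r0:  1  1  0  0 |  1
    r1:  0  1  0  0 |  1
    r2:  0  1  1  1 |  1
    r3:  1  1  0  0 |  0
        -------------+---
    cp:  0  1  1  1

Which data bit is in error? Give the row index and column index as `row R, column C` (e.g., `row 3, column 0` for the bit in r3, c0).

Recompute each row's even parity and compare to rp:
  r0: data parity 0, sent rp 1 → mismatch
  r1: data parity 1, sent rp 1 → ok
  r2: data parity 1, sent rp 1 → ok
  r3: data parity 0, sent rp 0 → ok
Recompute each column's even parity and compare to cp:
  c0: data parity 0, sent cp 0 → ok
  c1: data parity 0, sent cp 1 → mismatch
  c2: data parity 1, sent cp 1 → ok
  c3: data parity 1, sent cp 1 → ok
Exactly one row (r0) and one column (c1) fail → the flipped bit is at their intersection.

row 0, column 1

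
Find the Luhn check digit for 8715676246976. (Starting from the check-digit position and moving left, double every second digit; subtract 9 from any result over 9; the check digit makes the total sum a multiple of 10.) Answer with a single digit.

1

Partial digits right→left: 6 7 9 6 4 2 6 7 6 5 1 7 8
Double every second digit counting from the check-digit position (so the 1st, 3rd, 5th, ... of the partial from the right).
  doubled (with −9 where >9): 3 9 8 3 3 2 7 → sum 35
  kept as-is: 7 6 2 7 5 7 → sum 34
Total = 35 + 34 = 69.
Check digit = (10 − (69 mod 10)) mod 10 = 1.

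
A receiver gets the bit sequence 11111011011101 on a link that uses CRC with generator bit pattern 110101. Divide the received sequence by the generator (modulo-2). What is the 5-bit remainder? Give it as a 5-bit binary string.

Modulo-2 division of 11111011011101 by 110101:
  pos 0: 111110 XOR 110101 = 001011
  pos 2: 101111 XOR 110101 = 011010
  pos 3: 110100 XOR 110101 = 000001
  pos 8: 111101 XOR 110101 = 001000
Remainder = 01000 (nonzero — an error is detected).

01000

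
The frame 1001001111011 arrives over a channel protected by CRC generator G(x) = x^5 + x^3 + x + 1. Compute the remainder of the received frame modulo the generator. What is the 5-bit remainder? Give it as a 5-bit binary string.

00000

Modulo-2 division of 1001001111011 by 101011:
  pos 0: 100100 XOR 101011 = 001111
  pos 2: 111111 XOR 101011 = 010100
  pos 3: 101001 XOR 101011 = 000010
  pos 7: 101011 XOR 101011 = 000000
Remainder = 00000 (zero — the frame passes the CRC check).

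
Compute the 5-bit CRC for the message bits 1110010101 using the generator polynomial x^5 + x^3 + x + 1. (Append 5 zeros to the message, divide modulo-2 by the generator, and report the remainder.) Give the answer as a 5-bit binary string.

Append 5 zeros: 111001010100000. Divide by 101011 (XOR where the leading bit is 1):
  pos 0: 111001 XOR 101011 = 010010
  pos 1: 100100 XOR 101011 = 001111
  pos 3: 111110 XOR 101011 = 010101
  pos 4: 101011 XOR 101011 = 000000
Remainder (last 5 bits) = 00000. This is the CRC / FCS.

00000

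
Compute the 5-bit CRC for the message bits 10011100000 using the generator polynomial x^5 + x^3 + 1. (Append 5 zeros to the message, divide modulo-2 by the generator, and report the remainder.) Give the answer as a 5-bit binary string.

Append 5 zeros: 1001110000000000. Divide by 101001 (XOR where the leading bit is 1):
  pos 0: 100111 XOR 101001 = 001110
  pos 2: 111000 XOR 101001 = 010001
  pos 3: 100010 XOR 101001 = 001011
  pos 5: 101100 XOR 101001 = 000101
  pos 8: 101000 XOR 101001 = 000001
Remainder (last 5 bits) = 00100. This is the CRC / FCS.

00100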